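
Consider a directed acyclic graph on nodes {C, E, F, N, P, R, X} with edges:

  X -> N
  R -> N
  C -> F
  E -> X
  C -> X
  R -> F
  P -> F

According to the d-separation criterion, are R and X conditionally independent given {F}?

There are 2 undirected paths between R and X; checking each against the conditioning set {F}:
Path 1: R → F ← C → X
  F is a collider and F is conditioned on, which opens it; C is a fork and C is not conditioned on — no node blocks this path, so it is active.
Path 2: R → N ← X
  N is a collider here and neither N nor any of its descendants is conditioned on, so the collider stays closed — the path is blocked at N.
Since the path R → F ← C → X is active, R and X are not d-separated given {F}.

No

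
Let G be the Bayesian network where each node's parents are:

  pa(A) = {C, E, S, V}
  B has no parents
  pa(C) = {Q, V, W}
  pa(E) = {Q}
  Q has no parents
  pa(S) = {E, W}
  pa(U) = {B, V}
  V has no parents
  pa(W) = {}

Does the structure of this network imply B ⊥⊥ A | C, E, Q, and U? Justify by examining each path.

We examine all 6 paths between B and A:
Path 1: B → U ← V → A
  U is a collider and U is conditioned on, which opens it; V is a fork and V is not conditioned on — no node blocks this path, so it is active.
Path 2: B → U ← V → C ← W → S ← E → A
  S is a collider here and neither S nor any of its descendants is conditioned on, so the collider stays closed — the path is blocked at S.
Path 3: B → U ← V → C ← W → S → A
  U is a collider and U is conditioned on, which opens it; V is a fork and V is not conditioned on; C is a collider and C is conditioned on, which opens it; W is a fork and W is not conditioned on; S is a chain and S is not conditioned on — no node blocks this path, so it is active.
Path 4: B → U ← V → C → A
  C is a chain here and C is conditioned on, so the path is blocked at C.
Path 5: B → U ← V → C ← Q → E → S → A
  Q is a fork here and Q is conditioned on, so the path is blocked at Q.
Path 6: B → U ← V → C ← Q → E → A
  Q is a fork here and Q is conditioned on, so the path is blocked at Q.
Since the path B → U ← V → A is active, B and A are not d-separated given {C, E, Q, U}.

No — B and A are not d-separated given {C, E, Q, U}.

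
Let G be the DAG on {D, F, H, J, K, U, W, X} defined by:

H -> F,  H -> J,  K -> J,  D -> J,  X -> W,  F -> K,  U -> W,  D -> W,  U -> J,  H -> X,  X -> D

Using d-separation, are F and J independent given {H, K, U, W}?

Yes

6 paths connect F and J; each must be blocked for d-separation to hold:
  1. F → K → J — K:chain[blocks] ⇒ blocked
  2. F ← H → J — H:fork[blocks] ⇒ blocked
  3. F ← H → X → D → W ← U → J — H:fork[blocks]; X:chain[open]; D:chain[open]; W:collider[open]; U:fork[blocks] ⇒ blocked
  4. F ← H → X → D → J — H:fork[blocks]; X:chain[open]; D:chain[open] ⇒ blocked
  5. F ← H → X → W ← D → J — H:fork[blocks]; X:chain[open]; W:collider[open]; D:fork[open] ⇒ blocked
  6. F ← H → X → W ← U → J — H:fork[blocks]; X:chain[open]; W:collider[open]; U:fork[blocks] ⇒ blocked
All paths are blocked; F ⊥ J | {H, K, U, W} holds.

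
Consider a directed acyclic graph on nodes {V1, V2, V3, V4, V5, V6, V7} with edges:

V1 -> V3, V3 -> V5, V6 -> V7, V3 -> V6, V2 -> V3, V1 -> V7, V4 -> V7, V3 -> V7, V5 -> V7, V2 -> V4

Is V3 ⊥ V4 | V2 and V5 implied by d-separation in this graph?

Yes — V3 and V4 are d-separated given {V2, V5}.

We examine all 5 paths between V3 and V4:
Path 1: V3 → V5 → V7 ← V4
  V5 is a chain here and V5 is conditioned on, so the path is blocked at V5.
Path 2: V3 ← V2 → V4
  V2 is a fork here and V2 is conditioned on, so the path is blocked at V2.
Path 3: V3 → V6 → V7 ← V4
  V7 is a collider here and neither V7 nor any of its descendants is conditioned on, so the collider stays closed — the path is blocked at V7.
Path 4: V3 → V7 ← V4
  V7 is a collider here and neither V7 nor any of its descendants is conditioned on, so the collider stays closed — the path is blocked at V7.
Path 5: V3 ← V1 → V7 ← V4
  V7 is a collider here and neither V7 nor any of its descendants is conditioned on, so the collider stays closed — the path is blocked at V7.
Every path is blocked, so V3 and V4 are d-separated given {V2, V5}.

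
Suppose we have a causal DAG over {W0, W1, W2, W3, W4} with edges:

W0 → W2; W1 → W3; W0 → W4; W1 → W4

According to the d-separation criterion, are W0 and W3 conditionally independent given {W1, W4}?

Only one path connects W0 and W3:
Path 1: W0 → W4 ← W1 → W3
  W1 is a fork here and W1 is conditioned on, so the path is blocked at W1.
Since every path is blocked, d-separation holds.

Yes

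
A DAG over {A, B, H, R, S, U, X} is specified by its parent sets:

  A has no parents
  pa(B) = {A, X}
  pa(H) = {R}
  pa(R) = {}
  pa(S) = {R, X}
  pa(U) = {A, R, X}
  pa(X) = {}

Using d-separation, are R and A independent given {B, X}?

There are 4 undirected paths between R and A; checking each against the conditioning set {B, X}:
  1. R → U ← X → B ← A — U:collider[blocks]; X:fork[blocks]; B:collider[open] ⇒ blocked
  2. R → U ← A — U:collider[blocks] ⇒ blocked
  3. R → S ← X → U ← A — S:collider[blocks]; X:fork[blocks]; U:collider[blocks] ⇒ blocked
  4. R → S ← X → B ← A — S:collider[blocks]; X:fork[blocks]; B:collider[open] ⇒ blocked
Since every path is blocked, d-separation holds.

Yes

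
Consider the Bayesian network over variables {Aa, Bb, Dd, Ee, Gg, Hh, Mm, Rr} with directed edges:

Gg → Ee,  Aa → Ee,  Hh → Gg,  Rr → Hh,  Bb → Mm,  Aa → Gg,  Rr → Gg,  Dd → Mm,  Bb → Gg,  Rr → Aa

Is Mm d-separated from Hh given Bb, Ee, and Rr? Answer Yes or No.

Yes — Mm and Hh are d-separated given {Bb, Ee, Rr}.

There are 4 undirected paths between Mm and Hh; checking each against the conditioning set {Bb, Ee, Rr}:
Path 1: Mm ← Bb → Gg ← Rr → Hh
  Bb is a fork here and Bb is conditioned on, so the path is blocked at Bb.
Path 2: Mm ← Bb → Gg ← Aa ← Rr → Hh
  Bb is a fork here and Bb is conditioned on, so the path is blocked at Bb.
Path 3: Mm ← Bb → Gg ← Hh
  Bb is a fork here and Bb is conditioned on, so the path is blocked at Bb.
Path 4: Mm ← Bb → Gg → Ee ← Aa ← Rr → Hh
  Bb is a fork here and Bb is conditioned on, so the path is blocked at Bb.
Every path is blocked, so Mm and Hh are d-separated given {Bb, Ee, Rr}.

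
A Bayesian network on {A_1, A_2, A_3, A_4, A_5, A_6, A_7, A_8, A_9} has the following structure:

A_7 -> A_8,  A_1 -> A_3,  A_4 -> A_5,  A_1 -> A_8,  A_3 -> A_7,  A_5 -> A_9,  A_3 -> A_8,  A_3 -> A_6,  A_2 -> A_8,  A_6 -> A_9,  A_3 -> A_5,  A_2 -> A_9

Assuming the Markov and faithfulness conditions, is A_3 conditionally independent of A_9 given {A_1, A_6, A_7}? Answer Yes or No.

There are 5 undirected paths between A_3 and A_9; checking each against the conditioning set {A_1, A_6, A_7}:
Path 1: A_3 ← A_1 → A_8 ← A_2 → A_9
  A_1 is a fork here and A_1 is conditioned on, so the path is blocked at A_1.
Path 2: A_3 → A_5 → A_9
  A_5 is a chain and A_5 is not conditioned on — no node blocks this path, so it is active.
Path 3: A_3 → A_8 ← A_2 → A_9
  A_8 is a collider here and neither A_8 nor any of its descendants is conditioned on, so the collider stays closed — the path is blocked at A_8.
Path 4: A_3 → A_6 → A_9
  A_6 is a chain here and A_6 is conditioned on, so the path is blocked at A_6.
Path 5: A_3 → A_7 → A_8 ← A_2 → A_9
  A_7 is a chain here and A_7 is conditioned on, so the path is blocked at A_7.
At least one path is unblocked, so d-separation fails.

No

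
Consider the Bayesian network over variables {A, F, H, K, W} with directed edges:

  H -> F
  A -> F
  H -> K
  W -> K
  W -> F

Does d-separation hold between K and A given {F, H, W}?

There are 2 undirected paths between K and A; checking each against the conditioning set {F, H, W}:
Path 1: K ← W → F ← A
  W is a fork here and W is conditioned on, so the path is blocked at W.
Path 2: K ← H → F ← A
  H is a fork here and H is conditioned on, so the path is blocked at H.
All paths are blocked; K ⊥ A | {F, H, W} holds.

Yes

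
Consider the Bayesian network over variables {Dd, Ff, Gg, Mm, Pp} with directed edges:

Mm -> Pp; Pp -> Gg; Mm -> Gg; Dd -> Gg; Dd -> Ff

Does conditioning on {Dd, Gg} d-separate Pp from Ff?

2 paths connect Pp and Ff; each must be blocked for d-separation to hold:
  1. Pp → Gg ← Dd → Ff — Gg:collider[open]; Dd:fork[blocks] ⇒ blocked
  2. Pp ← Mm → Gg ← Dd → Ff — Mm:fork[open]; Gg:collider[open]; Dd:fork[blocks] ⇒ blocked
All paths are blocked; Pp ⊥ Ff | {Dd, Gg} holds.

Yes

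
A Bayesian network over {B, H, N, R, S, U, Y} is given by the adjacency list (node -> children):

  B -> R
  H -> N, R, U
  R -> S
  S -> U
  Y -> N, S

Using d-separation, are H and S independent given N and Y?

No

We examine all 3 paths between H and S:
Path 1: H → R → S
  R is a chain and R is not conditioned on — no node blocks this path, so it is active.
Path 2: H → U ← S
  U is a collider here and neither U nor any of its descendants is conditioned on, so the collider stays closed — the path is blocked at U.
Path 3: H → N ← Y → S
  Y is a fork here and Y is conditioned on, so the path is blocked at Y.
Since the path H → R → S is active, H and S are not d-separated given {N, Y}.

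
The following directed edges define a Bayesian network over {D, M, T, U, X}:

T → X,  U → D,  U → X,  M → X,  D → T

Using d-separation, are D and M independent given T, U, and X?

Enumerating the 2 paths from D to M and testing each for blocking by {T, U, X}:
  1. D ← U → X ← M — U:fork[blocks]; X:collider[open] ⇒ blocked
  2. D → T → X ← M — T:chain[blocks]; X:collider[open] ⇒ blocked
Since every path is blocked, d-separation holds.

Yes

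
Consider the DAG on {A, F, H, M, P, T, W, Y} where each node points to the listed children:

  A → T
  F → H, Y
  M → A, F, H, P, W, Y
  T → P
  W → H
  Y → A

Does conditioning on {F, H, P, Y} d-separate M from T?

6 paths connect M and T; each must be blocked for d-separation to hold:
Path 1: M → H ← F → Y → A → T
  F is a fork here and F is conditioned on, so the path is blocked at F.
Path 2: M → Y → A → T
  Y is a chain here and Y is conditioned on, so the path is blocked at Y.
Path 3: M → F → Y → A → T
  F is a chain here and F is conditioned on, so the path is blocked at F.
Path 4: M → A → T
  A is a chain and A is not conditioned on — no node blocks this path, so it is active.
Path 5: M → W → H ← F → Y → A → T
  F is a fork here and F is conditioned on, so the path is blocked at F.
Path 6: M → P ← T
  P is a collider and P is conditioned on, which opens it — no node blocks this path, so it is active.
Because an active path exists, M and T are not d-separated.

No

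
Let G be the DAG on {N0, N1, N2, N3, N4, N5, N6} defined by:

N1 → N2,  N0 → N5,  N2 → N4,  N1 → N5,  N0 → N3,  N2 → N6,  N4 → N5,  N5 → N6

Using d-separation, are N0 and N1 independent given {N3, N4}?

3 paths connect N0 and N1; each must be blocked for d-separation to hold:
Path 1: N0 → N5 → N6 ← N2 ← N1
  N6 is a collider here and neither N6 nor any of its descendants is conditioned on, so the collider stays closed — the path is blocked at N6.
Path 2: N0 → N5 ← N4 ← N2 ← N1
  N5 is a collider here and neither N5 nor any of its descendants is conditioned on, so the collider stays closed — the path is blocked at N5.
Path 3: N0 → N5 ← N1
  N5 is a collider here and neither N5 nor any of its descendants is conditioned on, so the collider stays closed — the path is blocked at N5.
All paths are blocked; N0 ⊥ N1 | {N3, N4} holds.

Yes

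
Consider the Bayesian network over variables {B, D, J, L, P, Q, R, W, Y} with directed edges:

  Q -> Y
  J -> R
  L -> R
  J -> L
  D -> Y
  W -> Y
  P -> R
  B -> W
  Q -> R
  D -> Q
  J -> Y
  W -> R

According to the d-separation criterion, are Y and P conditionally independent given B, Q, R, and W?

No

Enumerating the 5 paths from Y to P and testing each for blocking by {B, Q, R, W}:
Path 1: Y ← J → R ← P
  J is a fork and J is not conditioned on; R is a collider and R is conditioned on, which opens it — no node blocks this path, so it is active.
Path 2: Y ← J → L → R ← P
  J is a fork and J is not conditioned on; L is a chain and L is not conditioned on; R is a collider and R is conditioned on, which opens it — no node blocks this path, so it is active.
Path 3: Y ← Q → R ← P
  Q is a fork here and Q is conditioned on, so the path is blocked at Q.
Path 4: Y ← W → R ← P
  W is a fork here and W is conditioned on, so the path is blocked at W.
Path 5: Y ← D → Q → R ← P
  Q is a chain here and Q is conditioned on, so the path is blocked at Q.
Because an active path exists, Y and P are not d-separated.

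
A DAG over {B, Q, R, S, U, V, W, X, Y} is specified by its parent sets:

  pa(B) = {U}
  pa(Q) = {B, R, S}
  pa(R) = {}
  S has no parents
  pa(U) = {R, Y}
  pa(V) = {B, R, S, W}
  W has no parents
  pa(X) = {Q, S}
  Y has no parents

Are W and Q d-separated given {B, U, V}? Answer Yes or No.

We examine all 6 paths between W and Q:
  1. W → V ← S → X ← Q — V:collider[open]; S:fork[open]; X:collider[blocks] ⇒ blocked
  2. W → V ← S → Q — V:collider[open]; S:fork[open] ⇒ active
  3. W → V ← B ← U ← R → Q — V:collider[open]; B:chain[blocks]; U:chain[blocks]; R:fork[open] ⇒ blocked
  4. W → V ← B → Q — V:collider[open]; B:fork[blocks] ⇒ blocked
  5. W → V ← R → U → B → Q — V:collider[open]; R:fork[open]; U:chain[blocks]; B:chain[blocks] ⇒ blocked
  6. W → V ← R → Q — V:collider[open]; R:fork[open] ⇒ active
Because an active path exists, W and Q are not d-separated.

No — W and Q are not d-separated given {B, U, V}.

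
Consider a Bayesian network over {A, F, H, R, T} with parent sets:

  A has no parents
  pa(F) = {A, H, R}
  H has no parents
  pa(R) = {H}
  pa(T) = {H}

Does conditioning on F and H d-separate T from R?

There are 2 undirected paths between T and R; checking each against the conditioning set {F, H}:
  1. T ← H → R — H:fork[blocks] ⇒ blocked
  2. T ← H → F ← R — H:fork[blocks]; F:collider[open] ⇒ blocked
All paths are blocked; T ⊥ R | {F, H} holds.

Yes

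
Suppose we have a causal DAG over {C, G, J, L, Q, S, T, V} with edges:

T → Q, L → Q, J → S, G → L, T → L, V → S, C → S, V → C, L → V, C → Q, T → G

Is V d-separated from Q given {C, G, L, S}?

Yes — V and Q are d-separated given {C, G, L, S}.

There are 5 undirected paths between V and Q; checking each against the conditioning set {C, G, L, S}:
Path 1: V → C → Q
  C is a chain here and C is conditioned on, so the path is blocked at C.
Path 2: V → S ← C → Q
  C is a fork here and C is conditioned on, so the path is blocked at C.
Path 3: V ← L ← G ← T → Q
  L is a chain here and L is conditioned on, so the path is blocked at L.
Path 4: V ← L → Q
  L is a fork here and L is conditioned on, so the path is blocked at L.
Path 5: V ← L ← T → Q
  L is a chain here and L is conditioned on, so the path is blocked at L.
Since every path is blocked, d-separation holds.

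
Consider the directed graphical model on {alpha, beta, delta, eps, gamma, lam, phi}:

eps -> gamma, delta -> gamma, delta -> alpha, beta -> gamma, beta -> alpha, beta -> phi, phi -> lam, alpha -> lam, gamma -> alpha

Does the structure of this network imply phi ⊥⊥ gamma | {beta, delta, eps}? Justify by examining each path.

Yes — phi and gamma are d-separated given {beta, delta, eps}.

Enumerating the 6 paths from phi to gamma and testing each for blocking by {beta, delta, eps}:
Path 1: phi ← beta → gamma
  beta is a fork here and beta is conditioned on, so the path is blocked at beta.
Path 2: phi ← beta → alpha ← delta → gamma
  beta is a fork here and beta is conditioned on, so the path is blocked at beta.
Path 3: phi ← beta → alpha ← gamma
  beta is a fork here and beta is conditioned on, so the path is blocked at beta.
Path 4: phi → lam ← alpha ← beta → gamma
  lam is a collider here and neither lam nor any of its descendants is conditioned on, so the collider stays closed — the path is blocked at lam.
Path 5: phi → lam ← alpha ← delta → gamma
  lam is a collider here and neither lam nor any of its descendants is conditioned on, so the collider stays closed — the path is blocked at lam.
Path 6: phi → lam ← alpha ← gamma
  lam is a collider here and neither lam nor any of its descendants is conditioned on, so the collider stays closed — the path is blocked at lam.
Since every path is blocked, d-separation holds.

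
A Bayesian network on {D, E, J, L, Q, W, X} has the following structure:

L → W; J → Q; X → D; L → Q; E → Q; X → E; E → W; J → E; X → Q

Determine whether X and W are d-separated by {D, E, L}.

We examine all 6 paths between X and W:
Path 1: X → Q ← L → W
  Q is a collider here and neither Q nor any of its descendants is conditioned on, so the collider stays closed — the path is blocked at Q.
Path 2: X → Q ← E → W
  Q is a collider here and neither Q nor any of its descendants is conditioned on, so the collider stays closed — the path is blocked at Q.
Path 3: X → Q ← J → E → W
  Q is a collider here and neither Q nor any of its descendants is conditioned on, so the collider stays closed — the path is blocked at Q.
Path 4: X → E → Q ← L → W
  E is a chain here and E is conditioned on, so the path is blocked at E.
Path 5: X → E ← J → Q ← L → W
  Q is a collider here and neither Q nor any of its descendants is conditioned on, so the collider stays closed — the path is blocked at Q.
Path 6: X → E → W
  E is a chain here and E is conditioned on, so the path is blocked at E.
Since every path is blocked, d-separation holds.

Yes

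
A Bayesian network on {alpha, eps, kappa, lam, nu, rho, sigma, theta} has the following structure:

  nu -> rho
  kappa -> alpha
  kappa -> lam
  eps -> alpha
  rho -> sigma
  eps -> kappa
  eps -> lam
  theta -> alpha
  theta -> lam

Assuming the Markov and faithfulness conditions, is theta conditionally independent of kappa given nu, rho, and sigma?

We examine all 6 paths between theta and kappa:
  1. theta → alpha ← eps → kappa — alpha:collider[blocks]; eps:fork[open] ⇒ blocked
  2. theta → alpha ← eps → lam ← kappa — alpha:collider[blocks]; eps:fork[open]; lam:collider[blocks] ⇒ blocked
  3. theta → alpha ← kappa — alpha:collider[blocks] ⇒ blocked
  4. theta → lam ← eps → kappa — lam:collider[blocks]; eps:fork[open] ⇒ blocked
  5. theta → lam ← eps → alpha ← kappa — lam:collider[blocks]; eps:fork[open]; alpha:collider[blocks] ⇒ blocked
  6. theta → lam ← kappa — lam:collider[blocks] ⇒ blocked
Since every path is blocked, d-separation holds.

Yes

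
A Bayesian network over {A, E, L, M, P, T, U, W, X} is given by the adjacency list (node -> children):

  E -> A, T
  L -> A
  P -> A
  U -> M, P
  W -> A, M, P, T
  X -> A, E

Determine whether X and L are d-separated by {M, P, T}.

There are 5 undirected paths between X and L; checking each against the conditioning set {M, P, T}:
Path 1: X → A ← L
  A is a collider here and neither A nor any of its descendants is conditioned on, so the collider stays closed — the path is blocked at A.
Path 2: X → E → A ← L
  A is a collider here and neither A nor any of its descendants is conditioned on, so the collider stays closed — the path is blocked at A.
Path 3: X → E → T ← W → A ← L
  A is a collider here and neither A nor any of its descendants is conditioned on, so the collider stays closed — the path is blocked at A.
Path 4: X → E → T ← W → M ← U → P → A ← L
  P is a chain here and P is conditioned on, so the path is blocked at P.
Path 5: X → E → T ← W → P → A ← L
  P is a chain here and P is conditioned on, so the path is blocked at P.
Since every path is blocked, d-separation holds.

Yes — X and L are d-separated given {M, P, T}.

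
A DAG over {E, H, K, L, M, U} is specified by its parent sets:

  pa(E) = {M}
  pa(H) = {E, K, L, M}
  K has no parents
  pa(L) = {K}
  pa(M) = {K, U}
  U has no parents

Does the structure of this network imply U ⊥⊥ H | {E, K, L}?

No

4 paths connect U and H; each must be blocked for d-separation to hold:
Path 1: U → M → H
  M is a chain and M is not conditioned on — no node blocks this path, so it is active.
Path 2: U → M ← K → H
  K is a fork here and K is conditioned on, so the path is blocked at K.
Path 3: U → M ← K → L → H
  K is a fork here and K is conditioned on, so the path is blocked at K.
Path 4: U → M → E → H
  E is a chain here and E is conditioned on, so the path is blocked at E.
At least one path is unblocked, so d-separation fails.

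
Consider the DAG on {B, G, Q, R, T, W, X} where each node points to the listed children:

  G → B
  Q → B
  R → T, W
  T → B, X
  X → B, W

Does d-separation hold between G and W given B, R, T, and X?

There are 4 undirected paths between G and W; checking each against the conditioning set {B, R, T, X}:
  1. G → B ← X → W — B:collider[open]; X:fork[blocks] ⇒ blocked
  2. G → B ← X ← T ← R → W — B:collider[open]; X:chain[blocks]; T:chain[blocks]; R:fork[blocks] ⇒ blocked
  3. G → B ← T → X → W — B:collider[open]; T:fork[blocks]; X:chain[blocks] ⇒ blocked
  4. G → B ← T ← R → W — B:collider[open]; T:chain[blocks]; R:fork[blocks] ⇒ blocked
Every path is blocked, so G and W are d-separated given {B, R, T, X}.

Yes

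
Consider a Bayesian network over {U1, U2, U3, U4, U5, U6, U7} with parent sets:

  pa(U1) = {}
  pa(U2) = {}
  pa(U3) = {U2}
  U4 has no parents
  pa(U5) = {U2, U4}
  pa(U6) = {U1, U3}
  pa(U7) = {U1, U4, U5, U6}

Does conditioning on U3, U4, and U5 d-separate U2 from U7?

Yes

We examine all 4 paths between U2 and U7:
Path 1: U2 → U5 ← U4 → U7
  U4 is a fork here and U4 is conditioned on, so the path is blocked at U4.
Path 2: U2 → U5 → U7
  U5 is a chain here and U5 is conditioned on, so the path is blocked at U5.
Path 3: U2 → U3 → U6 ← U1 → U7
  U3 is a chain here and U3 is conditioned on, so the path is blocked at U3.
Path 4: U2 → U3 → U6 → U7
  U3 is a chain here and U3 is conditioned on, so the path is blocked at U3.
Since every path is blocked, d-separation holds.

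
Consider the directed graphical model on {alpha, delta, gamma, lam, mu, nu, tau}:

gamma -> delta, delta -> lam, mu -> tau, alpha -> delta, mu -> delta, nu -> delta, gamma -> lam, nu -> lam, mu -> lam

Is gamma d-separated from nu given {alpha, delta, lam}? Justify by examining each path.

No

We examine all 6 paths between gamma and nu:
  1. gamma → delta ← mu → lam ← nu — delta:collider[open]; mu:fork[open]; lam:collider[open] ⇒ active
  2. gamma → delta ← nu — delta:collider[open] ⇒ active
  3. gamma → delta → lam ← nu — delta:chain[blocks]; lam:collider[open] ⇒ blocked
  4. gamma → lam ← delta ← nu — lam:collider[open]; delta:chain[blocks] ⇒ blocked
  5. gamma → lam ← mu → delta ← nu — lam:collider[open]; mu:fork[open]; delta:collider[open] ⇒ active
  6. gamma → lam ← nu — lam:collider[open] ⇒ active
At least one path is unblocked, so d-separation fails.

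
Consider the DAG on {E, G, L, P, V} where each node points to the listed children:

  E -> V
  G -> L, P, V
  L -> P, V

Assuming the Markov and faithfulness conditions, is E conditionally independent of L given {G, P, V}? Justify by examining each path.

Enumerating the 3 paths from E to L and testing each for blocking by {G, P, V}:
Path 1: E → V ← L
  V is a collider and V is conditioned on, which opens it — no node blocks this path, so it is active.
Path 2: E → V ← G → P ← L
  G is a fork here and G is conditioned on, so the path is blocked at G.
Path 3: E → V ← G → L
  G is a fork here and G is conditioned on, so the path is blocked at G.
Since the path E → V ← L is active, E and L are not d-separated given {G, P, V}.

No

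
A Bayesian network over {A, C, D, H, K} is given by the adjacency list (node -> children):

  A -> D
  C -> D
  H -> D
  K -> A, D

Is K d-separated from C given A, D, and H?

No

We examine all 2 paths between K and C:
  1. K → D ← C — D:collider[open] ⇒ active
  2. K → A → D ← C — A:chain[blocks]; D:collider[open] ⇒ blocked
Because an active path exists, K and C are not d-separated.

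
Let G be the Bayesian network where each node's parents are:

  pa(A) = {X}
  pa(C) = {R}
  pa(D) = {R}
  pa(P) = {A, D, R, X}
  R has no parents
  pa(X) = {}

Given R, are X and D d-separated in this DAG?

4 paths connect X and D; each must be blocked for d-separation to hold:
Path 1: X → P ← D
  P is a collider here and neither P nor any of its descendants is conditioned on, so the collider stays closed — the path is blocked at P.
Path 2: X → P ← R → D
  P is a collider here and neither P nor any of its descendants is conditioned on, so the collider stays closed — the path is blocked at P.
Path 3: X → A → P ← D
  P is a collider here and neither P nor any of its descendants is conditioned on, so the collider stays closed — the path is blocked at P.
Path 4: X → A → P ← R → D
  P is a collider here and neither P nor any of its descendants is conditioned on, so the collider stays closed — the path is blocked at P.
Since every path is blocked, d-separation holds.

Yes — X and D are d-separated given {R}.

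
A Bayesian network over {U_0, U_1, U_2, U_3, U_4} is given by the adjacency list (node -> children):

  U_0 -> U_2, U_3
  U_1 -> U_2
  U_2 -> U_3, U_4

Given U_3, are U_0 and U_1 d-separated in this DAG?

We examine all 2 paths between U_0 and U_1:
Path 1: U_0 → U_3 ← U_2 ← U_1
  U_3 is a collider and U_3 is conditioned on, which opens it; U_2 is a chain and U_2 is not conditioned on — no node blocks this path, so it is active.
Path 2: U_0 → U_2 ← U_1
  U_2 is a collider and its descendant U_3 is conditioned on, which opens it — no node blocks this path, so it is active.
Because an active path exists, U_0 and U_1 are not d-separated.

No — U_0 and U_1 are not d-separated given {U_3}.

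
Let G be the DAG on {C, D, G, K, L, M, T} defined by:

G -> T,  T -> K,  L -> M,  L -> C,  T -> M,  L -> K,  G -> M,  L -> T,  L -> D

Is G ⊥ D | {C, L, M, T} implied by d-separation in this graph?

Yes

There are 6 undirected paths between G and D; checking each against the conditioning set {C, L, M, T}:
Path 1: G → T ← L → D
  L is a fork here and L is conditioned on, so the path is blocked at L.
Path 2: G → T → K ← L → D
  T is a chain here and T is conditioned on, so the path is blocked at T.
Path 3: G → T → M ← L → D
  T is a chain here and T is conditioned on, so the path is blocked at T.
Path 4: G → M ← L → D
  L is a fork here and L is conditioned on, so the path is blocked at L.
Path 5: G → M ← T ← L → D
  T is a chain here and T is conditioned on, so the path is blocked at T.
Path 6: G → M ← T → K ← L → D
  T is a fork here and T is conditioned on, so the path is blocked at T.
Since every path is blocked, d-separation holds.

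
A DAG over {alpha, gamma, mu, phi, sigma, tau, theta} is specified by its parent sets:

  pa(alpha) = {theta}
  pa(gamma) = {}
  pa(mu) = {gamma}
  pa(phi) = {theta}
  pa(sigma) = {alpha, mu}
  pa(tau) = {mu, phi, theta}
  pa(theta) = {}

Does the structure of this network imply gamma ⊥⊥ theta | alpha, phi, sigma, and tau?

No — gamma and theta are not d-separated given {alpha, phi, sigma, tau}.

Enumerating the 3 paths from gamma to theta and testing each for blocking by {alpha, phi, sigma, tau}:
  1. gamma → mu → sigma ← alpha ← theta — mu:chain[open]; sigma:collider[open]; alpha:chain[blocks] ⇒ blocked
  2. gamma → mu → tau ← theta — mu:chain[open]; tau:collider[open] ⇒ active
  3. gamma → mu → tau ← phi ← theta — mu:chain[open]; tau:collider[open]; phi:chain[blocks] ⇒ blocked
Since the path gamma → mu → tau ← theta is active, gamma and theta are not d-separated given {alpha, phi, sigma, tau}.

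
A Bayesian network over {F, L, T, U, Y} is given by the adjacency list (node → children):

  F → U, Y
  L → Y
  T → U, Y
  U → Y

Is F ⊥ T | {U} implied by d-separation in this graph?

No

We examine all 4 paths between F and T:
Path 1: F → Y ← T
  Y is a collider here and neither Y nor any of its descendants is conditioned on, so the collider stays closed — the path is blocked at Y.
Path 2: F → Y ← U ← T
  Y is a collider here and neither Y nor any of its descendants is conditioned on, so the collider stays closed — the path is blocked at Y.
Path 3: F → U ← T
  U is a collider and U is conditioned on, which opens it — no node blocks this path, so it is active.
Path 4: F → U → Y ← T
  U is a chain here and U is conditioned on, so the path is blocked at U.
Because an active path exists, F and T are not d-separated.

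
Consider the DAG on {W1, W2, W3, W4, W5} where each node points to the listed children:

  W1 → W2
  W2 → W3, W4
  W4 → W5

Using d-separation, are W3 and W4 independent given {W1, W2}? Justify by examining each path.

Yes — W3 and W4 are d-separated given {W1, W2}.

There is one path between W3 and W4:
Path 1: W3 ← W2 → W4
  W2 is a fork here and W2 is conditioned on, so the path is blocked at W2.
All paths are blocked; W3 ⊥ W4 | {W1, W2} holds.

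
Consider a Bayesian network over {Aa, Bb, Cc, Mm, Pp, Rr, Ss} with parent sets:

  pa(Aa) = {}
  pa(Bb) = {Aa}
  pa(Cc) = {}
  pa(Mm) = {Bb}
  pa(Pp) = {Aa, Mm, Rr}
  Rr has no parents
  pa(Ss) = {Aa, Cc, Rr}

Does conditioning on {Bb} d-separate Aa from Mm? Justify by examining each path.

3 paths connect Aa and Mm; each must be blocked for d-separation to hold:
Path 1: Aa → Pp ← Mm
  Pp is a collider here and neither Pp nor any of its descendants is conditioned on, so the collider stays closed — the path is blocked at Pp.
Path 2: Aa → Bb → Mm
  Bb is a chain here and Bb is conditioned on, so the path is blocked at Bb.
Path 3: Aa → Ss ← Rr → Pp ← Mm
  Ss is a collider here and neither Ss nor any of its descendants is conditioned on, so the collider stays closed — the path is blocked at Ss.
All paths are blocked; Aa ⊥ Mm | {Bb} holds.

Yes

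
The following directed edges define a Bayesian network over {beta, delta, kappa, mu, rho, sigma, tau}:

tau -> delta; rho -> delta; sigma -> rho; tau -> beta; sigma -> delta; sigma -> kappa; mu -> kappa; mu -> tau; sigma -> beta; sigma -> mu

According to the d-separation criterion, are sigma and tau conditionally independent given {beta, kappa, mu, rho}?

No

Enumerating the 5 paths from sigma to tau and testing each for blocking by {beta, kappa, mu, rho}:
Path 1: sigma → delta ← tau
  delta is a collider here and neither delta nor any of its descendants is conditioned on, so the collider stays closed — the path is blocked at delta.
Path 2: sigma → mu → tau
  mu is a chain here and mu is conditioned on, so the path is blocked at mu.
Path 3: sigma → kappa ← mu → tau
  mu is a fork here and mu is conditioned on, so the path is blocked at mu.
Path 4: sigma → rho → delta ← tau
  rho is a chain here and rho is conditioned on, so the path is blocked at rho.
Path 5: sigma → beta ← tau
  beta is a collider and beta is conditioned on, which opens it — no node blocks this path, so it is active.
Because an active path exists, sigma and tau are not d-separated.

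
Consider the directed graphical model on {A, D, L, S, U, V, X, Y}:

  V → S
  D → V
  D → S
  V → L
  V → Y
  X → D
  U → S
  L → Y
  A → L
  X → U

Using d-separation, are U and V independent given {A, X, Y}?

4 paths connect U and V; each must be blocked for d-separation to hold:
Path 1: U → S ← V
  S is a collider here and neither S nor any of its descendants is conditioned on, so the collider stays closed — the path is blocked at S.
Path 2: U → S ← D → V
  S is a collider here and neither S nor any of its descendants is conditioned on, so the collider stays closed — the path is blocked at S.
Path 3: U ← X → D → S ← V
  X is a fork here and X is conditioned on, so the path is blocked at X.
Path 4: U ← X → D → V
  X is a fork here and X is conditioned on, so the path is blocked at X.
All paths are blocked; U ⊥ V | {A, X, Y} holds.

Yes — U and V are d-separated given {A, X, Y}.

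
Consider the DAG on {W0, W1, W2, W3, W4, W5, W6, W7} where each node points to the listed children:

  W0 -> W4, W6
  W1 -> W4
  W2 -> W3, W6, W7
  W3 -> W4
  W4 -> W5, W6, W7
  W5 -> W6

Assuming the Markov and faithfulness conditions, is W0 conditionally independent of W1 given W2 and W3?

There are 5 undirected paths between W0 and W1; checking each against the conditioning set {W2, W3}:
  1. W0 → W4 ← W1 — W4:collider[blocks] ⇒ blocked
  2. W0 → W6 ← W4 ← W1 — W6:collider[blocks]; W4:chain[open] ⇒ blocked
  3. W0 → W6 ← W5 ← W4 ← W1 — W6:collider[blocks]; W5:chain[open]; W4:chain[open] ⇒ blocked
  4. W0 → W6 ← W2 → W3 → W4 ← W1 — W6:collider[blocks]; W2:fork[blocks]; W3:chain[blocks]; W4:collider[blocks] ⇒ blocked
  5. W0 → W6 ← W2 → W7 ← W4 ← W1 — W6:collider[blocks]; W2:fork[blocks]; W7:collider[blocks]; W4:chain[open] ⇒ blocked
Since every path is blocked, d-separation holds.

Yes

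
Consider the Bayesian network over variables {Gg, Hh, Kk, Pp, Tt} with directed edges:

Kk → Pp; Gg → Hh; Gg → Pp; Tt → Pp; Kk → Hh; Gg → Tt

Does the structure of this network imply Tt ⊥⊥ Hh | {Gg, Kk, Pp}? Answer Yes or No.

Enumerating the 4 paths from Tt to Hh and testing each for blocking by {Gg, Kk, Pp}:
Path 1: Tt ← Gg → Hh
  Gg is a fork here and Gg is conditioned on, so the path is blocked at Gg.
Path 2: Tt ← Gg → Pp ← Kk → Hh
  Gg is a fork here and Gg is conditioned on, so the path is blocked at Gg.
Path 3: Tt → Pp ← Gg → Hh
  Gg is a fork here and Gg is conditioned on, so the path is blocked at Gg.
Path 4: Tt → Pp ← Kk → Hh
  Kk is a fork here and Kk is conditioned on, so the path is blocked at Kk.
Every path is blocked, so Tt and Hh are d-separated given {Gg, Kk, Pp}.

Yes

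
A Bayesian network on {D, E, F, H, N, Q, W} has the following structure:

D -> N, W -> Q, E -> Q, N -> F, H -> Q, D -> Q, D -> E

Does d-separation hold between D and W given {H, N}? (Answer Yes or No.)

Yes

2 paths connect D and W; each must be blocked for d-separation to hold:
Path 1: D → E → Q ← W
  Q is a collider here and neither Q nor any of its descendants is conditioned on, so the collider stays closed — the path is blocked at Q.
Path 2: D → Q ← W
  Q is a collider here and neither Q nor any of its descendants is conditioned on, so the collider stays closed — the path is blocked at Q.
Since every path is blocked, d-separation holds.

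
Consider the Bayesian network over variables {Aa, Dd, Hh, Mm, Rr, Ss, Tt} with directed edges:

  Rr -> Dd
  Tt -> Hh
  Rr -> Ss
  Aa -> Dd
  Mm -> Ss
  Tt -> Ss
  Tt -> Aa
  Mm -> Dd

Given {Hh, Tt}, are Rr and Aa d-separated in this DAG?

Yes

We examine all 4 paths between Rr and Aa:
  1. Rr → Dd ← Aa — Dd:collider[blocks] ⇒ blocked
  2. Rr → Dd ← Mm → Ss ← Tt → Aa — Dd:collider[blocks]; Mm:fork[open]; Ss:collider[blocks]; Tt:fork[blocks] ⇒ blocked
  3. Rr → Ss ← Tt → Aa — Ss:collider[blocks]; Tt:fork[blocks] ⇒ blocked
  4. Rr → Ss ← Mm → Dd ← Aa — Ss:collider[blocks]; Mm:fork[open]; Dd:collider[blocks] ⇒ blocked
All paths are blocked; Rr ⊥ Aa | {Hh, Tt} holds.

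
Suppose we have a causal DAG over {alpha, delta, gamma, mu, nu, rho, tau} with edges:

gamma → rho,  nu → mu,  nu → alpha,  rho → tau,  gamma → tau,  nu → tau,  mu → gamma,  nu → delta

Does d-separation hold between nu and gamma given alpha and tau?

No

Enumerating the 3 paths from nu to gamma and testing each for blocking by {alpha, tau}:
Path 1: nu → tau ← rho ← gamma
  tau is a collider and tau is conditioned on, which opens it; rho is a chain and rho is not conditioned on — no node blocks this path, so it is active.
Path 2: nu → tau ← gamma
  tau is a collider and tau is conditioned on, which opens it — no node blocks this path, so it is active.
Path 3: nu → mu → gamma
  mu is a chain and mu is not conditioned on — no node blocks this path, so it is active.
Since the path nu → tau ← rho ← gamma is active, nu and gamma are not d-separated given {alpha, tau}.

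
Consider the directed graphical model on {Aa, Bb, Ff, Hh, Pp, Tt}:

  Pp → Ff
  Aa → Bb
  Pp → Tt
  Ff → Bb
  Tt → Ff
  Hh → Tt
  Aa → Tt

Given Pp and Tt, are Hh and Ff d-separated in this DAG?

Yes

There are 3 undirected paths between Hh and Ff; checking each against the conditioning set {Pp, Tt}:
Path 1: Hh → Tt → Ff
  Tt is a chain here and Tt is conditioned on, so the path is blocked at Tt.
Path 2: Hh → Tt ← Aa → Bb ← Ff
  Bb is a collider here and neither Bb nor any of its descendants is conditioned on, so the collider stays closed — the path is blocked at Bb.
Path 3: Hh → Tt ← Pp → Ff
  Pp is a fork here and Pp is conditioned on, so the path is blocked at Pp.
Since every path is blocked, d-separation holds.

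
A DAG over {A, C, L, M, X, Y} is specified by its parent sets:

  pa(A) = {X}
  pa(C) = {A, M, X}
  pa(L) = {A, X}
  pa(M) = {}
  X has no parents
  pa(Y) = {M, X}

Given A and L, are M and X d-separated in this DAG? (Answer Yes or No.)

Yes

Enumerating the 4 paths from M to X and testing each for blocking by {A, L}:
Path 1: M → C ← X
  C is a collider here and neither C nor any of its descendants is conditioned on, so the collider stays closed — the path is blocked at C.
Path 2: M → C ← A → L ← X
  C is a collider here and neither C nor any of its descendants is conditioned on, so the collider stays closed — the path is blocked at C.
Path 3: M → C ← A ← X
  C is a collider here and neither C nor any of its descendants is conditioned on, so the collider stays closed — the path is blocked at C.
Path 4: M → Y ← X
  Y is a collider here and neither Y nor any of its descendants is conditioned on, so the collider stays closed — the path is blocked at Y.
Every path is blocked, so M and X are d-separated given {A, L}.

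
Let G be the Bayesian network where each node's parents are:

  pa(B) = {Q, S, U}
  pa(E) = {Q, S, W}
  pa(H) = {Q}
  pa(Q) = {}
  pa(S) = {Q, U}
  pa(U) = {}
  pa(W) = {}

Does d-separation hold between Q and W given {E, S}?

4 paths connect Q and W; each must be blocked for d-separation to hold:
Path 1: Q → B ← S → E ← W
  B is a collider here and neither B nor any of its descendants is conditioned on, so the collider stays closed — the path is blocked at B.
Path 2: Q → B ← U → S → E ← W
  B is a collider here and neither B nor any of its descendants is conditioned on, so the collider stays closed — the path is blocked at B.
Path 3: Q → E ← W
  E is a collider and E is conditioned on, which opens it — no node blocks this path, so it is active.
Path 4: Q → S → E ← W
  S is a chain here and S is conditioned on, so the path is blocked at S.
At least one path is unblocked, so d-separation fails.

No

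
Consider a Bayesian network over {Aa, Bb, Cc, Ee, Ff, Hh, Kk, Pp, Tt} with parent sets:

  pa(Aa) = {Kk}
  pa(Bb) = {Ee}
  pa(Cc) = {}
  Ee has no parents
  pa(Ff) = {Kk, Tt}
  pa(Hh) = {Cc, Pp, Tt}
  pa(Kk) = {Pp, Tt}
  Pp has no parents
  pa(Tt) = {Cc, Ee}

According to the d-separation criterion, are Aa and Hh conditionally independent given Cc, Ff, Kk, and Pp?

Yes

5 paths connect Aa and Hh; each must be blocked for d-separation to hold:
Path 1: Aa ← Kk → Ff ← Tt ← Cc → Hh
  Kk is a fork here and Kk is conditioned on, so the path is blocked at Kk.
Path 2: Aa ← Kk → Ff ← Tt → Hh
  Kk is a fork here and Kk is conditioned on, so the path is blocked at Kk.
Path 3: Aa ← Kk ← Tt ← Cc → Hh
  Kk is a chain here and Kk is conditioned on, so the path is blocked at Kk.
Path 4: Aa ← Kk ← Tt → Hh
  Kk is a chain here and Kk is conditioned on, so the path is blocked at Kk.
Path 5: Aa ← Kk ← Pp → Hh
  Kk is a chain here and Kk is conditioned on, so the path is blocked at Kk.
Since every path is blocked, d-separation holds.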